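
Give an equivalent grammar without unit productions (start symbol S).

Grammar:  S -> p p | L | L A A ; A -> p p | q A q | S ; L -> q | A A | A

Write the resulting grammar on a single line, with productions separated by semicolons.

S -> q | A A | p p | L A A | q A q; A -> q | A A | p p | L A A | q A q; L -> q | A A | p p | L A A | q A q

Unit pairs: A ⇒* {L, S}; L ⇒* {A, S}; S ⇒* {A, L}.
For every A with A ⇒* B via unit rules, add B's non-unit alternatives to A; then delete every rule of the form X → Y.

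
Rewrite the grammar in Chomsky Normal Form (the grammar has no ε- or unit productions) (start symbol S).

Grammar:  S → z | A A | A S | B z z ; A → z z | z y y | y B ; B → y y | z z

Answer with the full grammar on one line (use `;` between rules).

Introduce a nonterminal for each terminal appearing in a rule of length ≥ 2: X1 → z, X2 → y.
Binarize each right-hand side of length ≥ 3 by chaining fresh nonterminals (Y1, Y2, …): affected rules were S → B X1 X1; A → X1 X2 X2.

S → z | A A | A S | B Y1; A → X1 X1 | X1 Y2 | X2 B; B → X2 X2 | X1 X1; X1 → z; X2 → y; Y1 → X1 X1; Y2 → X2 X2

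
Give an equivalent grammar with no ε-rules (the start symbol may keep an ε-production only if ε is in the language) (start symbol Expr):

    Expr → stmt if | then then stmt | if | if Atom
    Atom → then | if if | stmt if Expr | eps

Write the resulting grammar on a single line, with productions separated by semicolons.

Nullable set = {Atom}.
ε ∉ L(G), so no ε-production is kept.

Expr → stmt if | then then stmt | if | if Atom; Atom → then | if if | stmt if Expr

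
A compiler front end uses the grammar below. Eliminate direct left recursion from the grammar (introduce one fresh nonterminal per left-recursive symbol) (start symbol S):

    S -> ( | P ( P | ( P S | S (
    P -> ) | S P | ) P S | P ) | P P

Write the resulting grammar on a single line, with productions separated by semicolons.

Left recursion appears on S, P.
For S: α = {(}, β = {(, P ( P, ( P S}. Rewrite as S → β S' and S' → α S' | ε.
For P: α = {), P}, β = {), S P, ) P S}. Rewrite as P → β P' and P' → α P' | ε.

S -> ( S' | P ( P S' | ( P S S'; P -> ) P' | S P P' | ) P S P'; S' -> ( S' | ε; P' -> ) P' | P P' | ε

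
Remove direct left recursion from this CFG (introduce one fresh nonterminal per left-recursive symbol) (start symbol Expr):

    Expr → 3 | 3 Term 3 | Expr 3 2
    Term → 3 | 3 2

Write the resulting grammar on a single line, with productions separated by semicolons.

Expr → 3 Expr1 | 3 Term 3 Expr1; Term → 3 | 3 2; Expr1 → 3 2 Expr1 | epsilon

Left recursion appears on Expr.
For Expr: α = {3 2}, β = {3, 3 Term 3}. Rewrite as Expr → β Expr1 and Expr1 → α Expr1 | ε.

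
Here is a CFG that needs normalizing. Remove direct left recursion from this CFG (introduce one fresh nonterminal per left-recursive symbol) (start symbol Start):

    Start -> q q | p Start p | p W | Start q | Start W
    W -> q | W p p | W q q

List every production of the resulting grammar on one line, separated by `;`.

Left recursion appears on Start, W.
For Start: α = {q, W}, β = {q q, p Start p, p W}. Rewrite as Start → β Start1 and Start1 → α Start1 | ε.
For W: α = {p p, q q}, β = {q}. Rewrite as W → β W1 and W1 → α W1 | ε.

Start -> q q Start1 | p Start p Start1 | p W Start1; W -> q W1; Start1 -> q Start1 | W Start1 | ε; W1 -> p p W1 | q q W1 | ε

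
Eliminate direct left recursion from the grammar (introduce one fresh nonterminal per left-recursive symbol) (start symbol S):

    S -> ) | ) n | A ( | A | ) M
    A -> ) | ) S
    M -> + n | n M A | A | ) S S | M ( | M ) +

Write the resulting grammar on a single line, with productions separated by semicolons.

M is directly left-recursive.
For M: α = {(, ) +}, β = {+ n, n M A, A, ) S S}. Rewrite as M → β M' and M' → α M' | ε.

S -> ) | ) n | A ( | A | ) M; A -> ) | ) S; M -> + n M' | n M A M' | A M' | ) S S M'; M' -> ( M' | ) + M' | ε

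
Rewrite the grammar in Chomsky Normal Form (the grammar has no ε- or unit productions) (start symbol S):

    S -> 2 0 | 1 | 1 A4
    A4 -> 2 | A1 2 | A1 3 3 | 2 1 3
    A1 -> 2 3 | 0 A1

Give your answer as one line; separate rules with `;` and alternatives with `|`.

Introduce a nonterminal for each terminal appearing in a rule of length ≥ 2: X1 → 2, X2 → 0, X3 → 1, X4 → 3.
Binarize each right-hand side of length ≥ 3 by chaining fresh nonterminals (Y1, Y2, …): affected rules were A4 → A1 X4 X4; A4 → X1 X3 X4.

S -> X1 X2 | 1 | X3 A4; A4 -> 2 | A1 X1 | A1 Y1 | X1 Y2; A1 -> X1 X4 | X2 A1; X1 -> 2; X2 -> 0; X3 -> 1; X4 -> 3; Y1 -> X4 X4; Y2 -> X3 X4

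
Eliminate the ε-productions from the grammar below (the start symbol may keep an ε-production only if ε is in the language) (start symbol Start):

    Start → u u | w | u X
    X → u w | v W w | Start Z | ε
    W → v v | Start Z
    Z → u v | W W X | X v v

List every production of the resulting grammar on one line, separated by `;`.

Start → u u | w | u X | u; X → u w | v W w | Start Z; W → v v | Start Z; Z → u v | W W X | W W | X v v | v v

Nullable set = {X}.
ε ∉ L(G), so no ε-production is kept.
Add the nullable-subset variants: Start → u X gives u X | u. Z → W W X gives W W X | W W. Z → X v v gives X v v | v v.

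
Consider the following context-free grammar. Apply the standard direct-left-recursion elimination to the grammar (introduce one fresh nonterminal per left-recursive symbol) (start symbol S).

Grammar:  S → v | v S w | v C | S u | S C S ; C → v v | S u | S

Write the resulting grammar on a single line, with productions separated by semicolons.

S → v S' | v S w S' | v C S'; C → v v | S u | S; S' → u S' | C S S' | ε

Left recursion appears on S.
For S: α = {u, C S}, β = {v, v S w, v C}. Rewrite as S → β S' and S' → α S' | ε.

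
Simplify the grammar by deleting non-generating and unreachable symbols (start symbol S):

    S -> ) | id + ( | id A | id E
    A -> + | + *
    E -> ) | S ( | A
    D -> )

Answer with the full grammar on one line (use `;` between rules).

S -> ) | id + ( | id A | id E; A -> + | + *; E -> ) | S ( | A

Generating nonterminals: {A, D, E, S}.
Reachable from S after that: {A, E, S}.
Removed useless symbols: {D} and every production mentioning them.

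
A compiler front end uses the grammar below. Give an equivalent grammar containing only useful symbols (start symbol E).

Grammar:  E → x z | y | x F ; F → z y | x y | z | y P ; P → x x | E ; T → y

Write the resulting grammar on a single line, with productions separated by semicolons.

E → x z | y | x F; F → z y | x y | z | y P; P → x x | E

Generating nonterminals: {E, F, P, T}.
Reachable from E after that: {E, F, P}.
Removed useless symbols: {T} and every production mentioning them.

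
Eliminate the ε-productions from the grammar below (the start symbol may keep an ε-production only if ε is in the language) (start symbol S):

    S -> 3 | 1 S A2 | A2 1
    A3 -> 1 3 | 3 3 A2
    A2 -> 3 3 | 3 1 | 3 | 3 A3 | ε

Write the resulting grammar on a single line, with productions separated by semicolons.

Nullable nonterminals: {A2}.
ε ∉ L(G), so no ε-production is kept.
Expand every rule over subsets of its nullable positions: S → 1 S A2 gives 1 S A2 | 1 S. S → A2 1 gives A2 1 | 1. A3 → 3 3 A2 gives 3 3 A2 | 3 3.

S -> 3 | 1 S A2 | 1 S | A2 1 | 1; A3 -> 1 3 | 3 3 A2 | 3 3; A2 -> 3 3 | 3 1 | 3 | 3 A3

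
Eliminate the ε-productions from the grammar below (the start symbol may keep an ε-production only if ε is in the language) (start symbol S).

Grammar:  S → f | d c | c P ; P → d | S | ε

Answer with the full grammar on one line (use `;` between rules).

S → f | d c | c P | c; P → d | S

Nullable nonterminals: {P}.
ε ∉ L(G), so no ε-production is kept.
For each production, add variants omitting each subset of nullable occurrences: S → c P gives c P | c.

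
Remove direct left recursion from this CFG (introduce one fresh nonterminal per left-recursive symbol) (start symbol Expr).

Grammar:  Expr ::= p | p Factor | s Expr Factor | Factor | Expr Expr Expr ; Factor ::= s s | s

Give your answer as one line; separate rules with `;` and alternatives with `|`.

Left recursion appears on Expr.
For Expr: α = {Expr Expr}, β = {p, p Factor, s Expr Factor, Factor}. Rewrite as Expr → β Expr1 and Expr1 → α Expr1 | ε.

Expr ::= p Expr1 | p Factor Expr1 | s Expr Factor Expr1 | Factor Expr1; Factor ::= s s | s; Expr1 ::= Expr Expr Expr1 | ε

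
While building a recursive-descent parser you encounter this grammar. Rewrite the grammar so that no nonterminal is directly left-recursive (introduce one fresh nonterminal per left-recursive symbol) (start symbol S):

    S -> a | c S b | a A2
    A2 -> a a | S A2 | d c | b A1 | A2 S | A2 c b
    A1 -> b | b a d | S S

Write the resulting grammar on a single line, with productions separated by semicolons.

S -> a | c S b | a A2; A2 -> a a A2' | S A2 A2' | d c A2' | b A1 A2'; A1 -> b | b a d | S S; A2' -> S A2' | c b A2' | ε

A2 is directly left-recursive.
For A2: α = {S, c b}, β = {a a, S A2, d c, b A1}. Rewrite as A2 → β A2' and A2' → α A2' | ε.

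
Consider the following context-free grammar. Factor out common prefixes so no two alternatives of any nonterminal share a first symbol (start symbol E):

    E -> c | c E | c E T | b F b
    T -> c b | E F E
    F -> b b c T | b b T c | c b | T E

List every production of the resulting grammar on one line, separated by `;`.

E -> b F b | c E'; T -> c b | E F E; F -> c b | T E | b b F'; E' -> eps | E E''; F' -> c T | T c; E'' -> eps | T

E has alternatives sharing prefix 'c': factor to E → c E' with E' → ε | E | E T.
F has alternatives sharing prefix 'b b': factor to F → b b F' with F' → c T | T c.
E' has alternatives sharing prefix 'E': factor to E' → E E'' with E'' → ε | T.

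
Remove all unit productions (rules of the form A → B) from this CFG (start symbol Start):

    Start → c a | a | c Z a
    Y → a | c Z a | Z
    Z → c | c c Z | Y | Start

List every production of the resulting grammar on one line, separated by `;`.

Unit pairs: Y ⇒* {Start, Z}; Z ⇒* {Start, Y}.
For every A with A ⇒* B via unit rules, add B's non-unit alternatives to A; then delete every rule of the form X → Y.

Start → c a | a | c Z a; Y → c | c c Z | c a | a | c Z a; Z → c | c c Z | c a | a | c Z a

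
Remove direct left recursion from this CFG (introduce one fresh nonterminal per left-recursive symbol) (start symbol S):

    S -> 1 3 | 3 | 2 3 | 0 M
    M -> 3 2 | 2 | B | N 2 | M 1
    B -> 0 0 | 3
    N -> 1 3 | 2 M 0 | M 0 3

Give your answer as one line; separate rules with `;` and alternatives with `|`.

Left recursion appears on M.
For M: α = {1}, β = {3 2, 2, B, N 2}. Rewrite as M → β M' and M' → α M' | ε.

S -> 1 3 | 3 | 2 3 | 0 M; M -> 3 2 M' | 2 M' | B M' | N 2 M'; B -> 0 0 | 3; N -> 1 3 | 2 M 0 | M 0 3; M' -> 1 M' | ε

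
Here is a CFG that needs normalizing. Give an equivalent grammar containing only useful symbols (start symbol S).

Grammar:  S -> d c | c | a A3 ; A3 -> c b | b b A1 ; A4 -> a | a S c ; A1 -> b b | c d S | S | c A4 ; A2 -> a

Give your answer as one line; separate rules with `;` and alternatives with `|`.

Generating nonterminals: {A1, A2, A3, A4, S}.
Reachable from S after that: {A1, A3, A4, S}.
Removed useless symbols: {A2} and every production mentioning them.

S -> d c | c | a A3; A3 -> c b | b b A1; A4 -> a | a S c; A1 -> b b | c d S | S | c A4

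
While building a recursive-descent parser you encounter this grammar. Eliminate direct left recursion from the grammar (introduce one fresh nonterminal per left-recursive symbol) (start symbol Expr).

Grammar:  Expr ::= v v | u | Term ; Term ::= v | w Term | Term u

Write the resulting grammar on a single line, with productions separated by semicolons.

Term is directly left-recursive.
For Term: α = {u}, β = {v, w Term}. Rewrite as Term → β Term1 and Term1 → α Term1 | ε.

Expr ::= v v | u | Term; Term ::= v Term1 | w Term Term1; Term1 ::= u Term1 | epsilon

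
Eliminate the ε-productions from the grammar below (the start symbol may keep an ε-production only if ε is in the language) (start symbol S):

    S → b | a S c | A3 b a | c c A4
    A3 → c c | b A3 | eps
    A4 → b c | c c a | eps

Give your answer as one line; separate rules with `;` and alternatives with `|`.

Nullable nonterminals: {A3, A4}.
ε ∉ L(G), so no ε-production is kept.
Add the nullable-subset variants: S → A3 b a gives A3 b a | b a. S → c c A4 gives c c A4 | c c. A3 → b A3 gives b A3 | b.

S → b | a S c | A3 b a | b a | c c A4 | c c; A3 → c c | b A3 | b; A4 → b c | c c a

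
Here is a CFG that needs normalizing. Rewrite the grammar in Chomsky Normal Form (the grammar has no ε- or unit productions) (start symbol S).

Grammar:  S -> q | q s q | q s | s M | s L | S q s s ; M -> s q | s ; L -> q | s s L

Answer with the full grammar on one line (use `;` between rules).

Introduce a nonterminal for each terminal appearing in a rule of length ≥ 2: X1 → q, X2 → s.
Binarize each right-hand side of length ≥ 3 by chaining fresh nonterminals (Y1, Y2, …): affected rules were S → X1 X2 X1; S → S X1 X2 X2; L → X2 X2 L.

S -> q | X1 Y1 | X1 X2 | X2 M | X2 L | S Y2; M -> X2 X1 | s; L -> q | X2 Y4; X1 -> q; X2 -> s; Y1 -> X2 X1; Y2 -> X1 Y3; Y3 -> X2 X2; Y4 -> X2 L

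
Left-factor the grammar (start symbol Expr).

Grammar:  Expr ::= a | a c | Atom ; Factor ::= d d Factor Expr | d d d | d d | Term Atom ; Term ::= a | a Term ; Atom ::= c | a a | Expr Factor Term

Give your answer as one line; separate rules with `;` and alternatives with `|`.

Expr has alternatives sharing prefix 'a': factor to Expr → a Expr1 with Expr1 → ε | c.
Factor has alternatives sharing prefix 'd d': factor to Factor → d d Factor1 with Factor1 → Factor Expr | d | ε.
Term has alternatives sharing prefix 'a': factor to Term → a Term1 with Term1 → ε | Term.

Expr ::= Atom | a Expr1; Factor ::= Term Atom | d d Factor1; Term ::= a Term1; Atom ::= c | a a | Expr Factor Term; Expr1 ::= ε | c; Factor1 ::= Factor Expr | d | ε; Term1 ::= ε | Term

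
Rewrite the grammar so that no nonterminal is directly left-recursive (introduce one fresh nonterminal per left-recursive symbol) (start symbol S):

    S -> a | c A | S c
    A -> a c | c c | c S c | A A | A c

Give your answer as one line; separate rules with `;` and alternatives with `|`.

S -> a S' | c A S'; A -> a c A' | c c A' | c S c A'; S' -> c S' | ε; A' -> A A' | c A' | ε

Directly left-recursive nonterminals: S, A.
For S: α = {c}, β = {a, c A}. Rewrite as S → β S' and S' → α S' | ε.
For A: α = {A, c}, β = {a c, c c, c S c}. Rewrite as A → β A' and A' → α A' | ε.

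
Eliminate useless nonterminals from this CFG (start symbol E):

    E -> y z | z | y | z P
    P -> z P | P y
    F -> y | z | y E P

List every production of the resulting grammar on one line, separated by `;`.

E -> y z | z | y

Generating nonterminals: {E, F}.
Reachable from E after that: {E}.
Removed useless symbols: {F, P} and every production mentioning them.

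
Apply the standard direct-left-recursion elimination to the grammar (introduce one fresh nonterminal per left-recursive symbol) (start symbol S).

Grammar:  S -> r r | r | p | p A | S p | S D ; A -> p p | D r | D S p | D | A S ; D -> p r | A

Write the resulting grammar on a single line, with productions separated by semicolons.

S -> r r S' | r S' | p S' | p A S'; A -> p p A' | D r A' | D S p A' | D A'; D -> p r | A; S' -> p S' | D S' | eps; A' -> S A' | eps

Left recursion appears on S, A.
For S: α = {p, D}, β = {r r, r, p, p A}. Rewrite as S → β S' and S' → α S' | ε.
For A: α = {S}, β = {p p, D r, D S p, D}. Rewrite as A → β A' and A' → α A' | ε.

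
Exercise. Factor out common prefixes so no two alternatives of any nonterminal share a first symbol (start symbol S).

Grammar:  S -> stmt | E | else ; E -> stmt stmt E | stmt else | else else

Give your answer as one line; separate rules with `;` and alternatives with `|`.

E has alternatives sharing prefix 'stmt': factor to E → stmt E' with E' → stmt E | else.

S -> stmt | E | else; E -> else else | stmt E'; E' -> stmt E | else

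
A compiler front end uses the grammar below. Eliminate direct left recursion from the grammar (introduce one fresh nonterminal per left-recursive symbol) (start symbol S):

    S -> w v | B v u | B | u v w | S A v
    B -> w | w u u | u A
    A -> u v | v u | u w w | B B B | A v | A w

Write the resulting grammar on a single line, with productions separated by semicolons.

Left recursion appears on S, A.
For S: α = {A v}, β = {w v, B v u, B, u v w}. Rewrite as S → β S' and S' → α S' | ε.
For A: α = {v, w}, β = {u v, v u, u w w, B B B}. Rewrite as A → β A' and A' → α A' | ε.

S -> w v S' | B v u S' | B S' | u v w S'; B -> w | w u u | u A; A -> u v A' | v u A' | u w w A' | B B B A'; S' -> A v S' | ε; A' -> v A' | w A' | ε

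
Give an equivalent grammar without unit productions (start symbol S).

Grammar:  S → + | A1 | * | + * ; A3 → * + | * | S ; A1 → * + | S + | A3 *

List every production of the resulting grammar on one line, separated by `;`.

Unit pairs: A3 ⇒* {A1, S}; S ⇒* {A1}.
Replace each nonterminal's rules with the union of the non-unit rules of every nonterminal it unit-derives.

S → * + | S + | A3 * | + | * | + *; A3 → * + | S + | A3 * | + | * | + *; A1 → * + | S + | A3 *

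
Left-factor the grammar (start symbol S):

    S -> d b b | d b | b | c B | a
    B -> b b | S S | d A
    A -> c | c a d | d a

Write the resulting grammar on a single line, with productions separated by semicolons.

S has alternatives sharing prefix 'd b': factor to S → d b S' with S' → b | ε.
A has alternatives sharing prefix 'c': factor to A → c A' with A' → ε | a d.

S -> b | c B | a | d b S'; B -> b b | S S | d A; A -> d a | c A'; S' -> b | ε; A' -> ε | a d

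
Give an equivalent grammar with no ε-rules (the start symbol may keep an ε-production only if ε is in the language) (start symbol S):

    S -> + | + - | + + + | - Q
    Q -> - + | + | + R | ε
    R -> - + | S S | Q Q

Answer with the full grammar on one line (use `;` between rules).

S -> + | + - | + + + | - Q | -; Q -> - + | + | + R; R -> - + | S S | Q Q | Q

Nullable nonterminals: {Q, R}.
ε ∉ L(G), so no ε-production is kept.
Add the nullable-subset variants: S → - Q gives - Q | -. R → Q Q gives Q Q | Q.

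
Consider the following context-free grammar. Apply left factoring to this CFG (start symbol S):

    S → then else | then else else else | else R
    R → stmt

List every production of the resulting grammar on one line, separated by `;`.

S → else R | then else S'; R → stmt; S' → ε | else else

S has alternatives sharing prefix 'then else': factor to S → then else S' with S' → ε | else else.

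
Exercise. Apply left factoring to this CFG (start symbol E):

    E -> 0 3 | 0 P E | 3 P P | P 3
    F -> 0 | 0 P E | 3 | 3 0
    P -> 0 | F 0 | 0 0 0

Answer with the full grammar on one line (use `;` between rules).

E has alternatives sharing prefix '0': factor to E → 0 E' with E' → 3 | P E.
F has alternatives sharing prefix '0': factor to F → 0 F' with F' → ε | P E.
F has alternatives sharing prefix '3': factor to F → 3 F'' with F'' → ε | 0.
P has alternatives sharing prefix '0': factor to P → 0 P' with P' → ε | 0 0.

E -> 3 P P | P 3 | 0 E'; F -> 0 F' | 3 F''; P -> F 0 | 0 P'; E' -> 3 | P E; F' -> ε | P E; F'' -> ε | 0; P' -> ε | 0 0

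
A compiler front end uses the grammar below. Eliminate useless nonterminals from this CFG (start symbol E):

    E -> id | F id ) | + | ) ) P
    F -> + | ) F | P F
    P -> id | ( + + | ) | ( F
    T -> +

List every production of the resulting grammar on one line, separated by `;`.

E -> id | F id ) | + | ) ) P; F -> + | ) F | P F; P -> id | ( + + | ) | ( F

Generating nonterminals: {E, F, P, T}.
Reachable from E after that: {E, F, P}.
Removed useless symbols: {T} and every production mentioning them.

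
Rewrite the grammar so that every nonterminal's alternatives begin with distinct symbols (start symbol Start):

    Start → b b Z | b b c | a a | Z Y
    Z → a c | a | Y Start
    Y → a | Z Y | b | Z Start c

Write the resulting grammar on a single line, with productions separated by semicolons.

Start → a a | Z Y | b b Start1; Z → Y Start | a Z1; Y → a | b | Z Y1; Start1 → Z | c; Z1 → c | ε; Y1 → Y | Start c

Start has alternatives sharing prefix 'b b': factor to Start → b b Start1 with Start1 → Z | c.
Z has alternatives sharing prefix 'a': factor to Z → a Z1 with Z1 → c | ε.
Y has alternatives sharing prefix 'Z': factor to Y → Z Y1 with Y1 → Y | Start c.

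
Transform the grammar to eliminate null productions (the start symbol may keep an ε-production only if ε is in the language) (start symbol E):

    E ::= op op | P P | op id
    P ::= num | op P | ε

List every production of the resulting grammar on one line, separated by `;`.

E ::= op op | P P | P | op id | ε; P ::= num | op P | op

Nullable nonterminals: {E, P}.
ε ∈ L(G) since E is nullable, so keep E → ε.
Expand every rule over subsets of its nullable positions: E → P P gives P P | P. P → op P gives op P | op.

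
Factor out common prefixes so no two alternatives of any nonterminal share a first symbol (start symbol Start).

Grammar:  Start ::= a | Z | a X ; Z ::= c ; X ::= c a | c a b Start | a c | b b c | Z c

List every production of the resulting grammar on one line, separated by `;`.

Start ::= Z | a Start1; Z ::= c; X ::= a c | b b c | Z c | c a X1; Start1 ::= ε | X; X1 ::= ε | b Start

Start has alternatives sharing prefix 'a': factor to Start → a Start1 with Start1 → ε | X.
X has alternatives sharing prefix 'c a': factor to X → c a X1 with X1 → ε | b Start.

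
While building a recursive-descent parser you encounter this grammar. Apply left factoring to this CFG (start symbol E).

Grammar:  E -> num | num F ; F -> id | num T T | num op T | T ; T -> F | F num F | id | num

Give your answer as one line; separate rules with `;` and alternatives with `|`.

E -> num E'; F -> id | T | num F'; T -> id | num | F T'; E' -> eps | F; F' -> T T | op T; T' -> eps | num F

E has alternatives sharing prefix 'num': factor to E → num E' with E' → ε | F.
F has alternatives sharing prefix 'num': factor to F → num F' with F' → T T | op T.
T has alternatives sharing prefix 'F': factor to T → F T' with T' → ε | num F.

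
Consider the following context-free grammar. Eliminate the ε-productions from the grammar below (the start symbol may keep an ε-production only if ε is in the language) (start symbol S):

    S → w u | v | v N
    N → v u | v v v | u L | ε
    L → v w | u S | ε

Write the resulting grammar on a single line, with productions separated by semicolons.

Nullable set = {L, N}.
ε ∉ L(G), so no ε-production is kept.
Expand every rule over subsets of its nullable positions: N → u L gives u L | u.

S → w u | v | v N; N → v u | v v v | u L | u; L → v w | u S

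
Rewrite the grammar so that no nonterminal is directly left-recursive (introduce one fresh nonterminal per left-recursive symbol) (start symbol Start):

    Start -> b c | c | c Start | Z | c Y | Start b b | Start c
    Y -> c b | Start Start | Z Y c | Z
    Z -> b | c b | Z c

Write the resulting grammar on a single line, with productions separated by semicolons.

Start -> b c Start1 | c Start1 | c Start Start1 | Z Start1 | c Y Start1; Y -> c b | Start Start | Z Y c | Z; Z -> b Z1 | c b Z1; Start1 -> b b Start1 | c Start1 | ε; Z1 -> c Z1 | ε

Left recursion appears on Start, Z.
For Start: α = {b b, c}, β = {b c, c, c Start, Z, c Y}. Rewrite as Start → β Start1 and Start1 → α Start1 | ε.
For Z: α = {c}, β = {b, c b}. Rewrite as Z → β Z1 and Z1 → α Z1 | ε.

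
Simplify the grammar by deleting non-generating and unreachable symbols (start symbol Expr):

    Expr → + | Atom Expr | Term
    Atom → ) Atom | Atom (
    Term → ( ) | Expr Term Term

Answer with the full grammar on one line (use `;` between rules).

Generating nonterminals: {Expr, Term}.
Reachable from Expr after that: {Expr, Term}.
Removed useless symbols: {Atom} and every production mentioning them.

Expr → + | Term; Term → ( ) | Expr Term Term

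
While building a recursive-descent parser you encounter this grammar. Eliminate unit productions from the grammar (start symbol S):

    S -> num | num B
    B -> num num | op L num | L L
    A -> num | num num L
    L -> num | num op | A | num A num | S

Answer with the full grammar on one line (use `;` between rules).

S -> num | num B; B -> num num | op L num | L L; A -> num | num num L; L -> num | num op | num A num | num B | num num L

Unit pairs: L ⇒* {A, S}.
For every A with A ⇒* B via unit rules, add B's non-unit alternatives to A; then delete every rule of the form X → Y.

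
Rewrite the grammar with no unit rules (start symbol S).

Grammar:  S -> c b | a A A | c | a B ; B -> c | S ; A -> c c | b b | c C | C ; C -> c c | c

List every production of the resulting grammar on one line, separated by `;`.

Unit pairs: A ⇒* {C}; B ⇒* {S}.
Replace each nonterminal's rules with the union of the non-unit rules of every nonterminal it unit-derives.

S -> c b | a A A | c | a B; B -> c | c b | a A A | a B; A -> c c | c | b b | c C; C -> c c | c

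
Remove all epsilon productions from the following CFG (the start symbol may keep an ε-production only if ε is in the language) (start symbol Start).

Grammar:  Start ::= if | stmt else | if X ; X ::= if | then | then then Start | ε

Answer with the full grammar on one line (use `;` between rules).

Start ::= if | stmt else | if X; X ::= if | then | then then Start

Nullable set = {X}.
ε ∉ L(G), so no ε-production is kept.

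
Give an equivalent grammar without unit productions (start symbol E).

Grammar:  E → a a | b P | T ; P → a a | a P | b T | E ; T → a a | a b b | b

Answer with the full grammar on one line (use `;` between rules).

E → a a | b P | a b b | b; P → a a | b P | a P | b T | a b b | b; T → a a | a b b | b

Unit pairs: E ⇒* {T}; P ⇒* {E, T}.
For each unit pair (A, B), copy every non-unit production of B to A, then drop all unit productions.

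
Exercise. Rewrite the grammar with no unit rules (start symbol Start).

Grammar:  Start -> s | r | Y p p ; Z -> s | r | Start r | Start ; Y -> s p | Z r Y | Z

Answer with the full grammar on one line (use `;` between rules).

Unit pairs: Y ⇒* {Start, Z}; Z ⇒* {Start}.
For each unit pair (A, B), copy every non-unit production of B to A, then drop all unit productions.

Start -> s | r | Y p p; Z -> s | r | Start r | Y p p; Y -> s | r | Start r | Y p p | s p | Z r Y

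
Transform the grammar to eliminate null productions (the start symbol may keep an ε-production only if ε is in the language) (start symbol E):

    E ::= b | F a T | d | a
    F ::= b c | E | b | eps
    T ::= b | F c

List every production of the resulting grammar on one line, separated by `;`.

E ::= b | F a T | a T | d | a; F ::= b c | E | b; T ::= b | F c | c

Nullable nonterminals: {F}.
ε ∉ L(G), so no ε-production is kept.
For each production, add variants omitting each subset of nullable occurrences: E → F a T gives F a T | a T. T → F c gives F c | c.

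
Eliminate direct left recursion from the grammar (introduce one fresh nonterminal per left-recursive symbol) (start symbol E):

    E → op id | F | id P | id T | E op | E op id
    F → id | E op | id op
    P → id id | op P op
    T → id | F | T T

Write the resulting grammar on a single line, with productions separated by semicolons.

E, T are directly left-recursive.
For E: α = {op, op id}, β = {op id, F, id P, id T}. Rewrite as E → β E' and E' → α E' | ε.
For T: α = {T}, β = {id, F}. Rewrite as T → β T' and T' → α T' | ε.

E → op id E' | F E' | id P E' | id T E'; F → id | E op | id op; P → id id | op P op; T → id T' | F T'; E' → op E' | op id E' | ε; T' → T T' | ε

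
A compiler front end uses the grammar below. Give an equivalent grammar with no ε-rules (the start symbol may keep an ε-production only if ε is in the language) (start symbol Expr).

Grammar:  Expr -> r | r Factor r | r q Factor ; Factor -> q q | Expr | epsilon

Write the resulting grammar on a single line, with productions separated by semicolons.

Nullable nonterminals: {Factor}.
ε ∉ L(G), so no ε-production is kept.
For each production, add variants omitting each subset of nullable occurrences: Expr → r Factor r gives r Factor r | r r. Expr → r q Factor gives r q Factor | r q.

Expr -> r | r Factor r | r r | r q Factor | r q; Factor -> q q | Expr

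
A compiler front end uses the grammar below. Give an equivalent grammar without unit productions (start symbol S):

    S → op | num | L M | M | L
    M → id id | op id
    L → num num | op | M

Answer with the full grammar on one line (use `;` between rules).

S → num num | op | num | L M | id id | op id; M → id id | op id; L → num num | op | id id | op id

Unit pairs: L ⇒* {M}; S ⇒* {L, M}.
For every A with A ⇒* B via unit rules, add B's non-unit alternatives to A; then delete every rule of the form X → Y.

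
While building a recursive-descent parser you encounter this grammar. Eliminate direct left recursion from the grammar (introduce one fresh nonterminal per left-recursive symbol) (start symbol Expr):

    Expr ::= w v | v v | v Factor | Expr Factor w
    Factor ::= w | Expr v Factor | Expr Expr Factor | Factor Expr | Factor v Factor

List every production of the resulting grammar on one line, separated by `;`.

Expr ::= w v Expr1 | v v Expr1 | v Factor Expr1; Factor ::= w Factor1 | Expr v Factor Factor1 | Expr Expr Factor Factor1; Expr1 ::= Factor w Expr1 | ε; Factor1 ::= Expr Factor1 | v Factor Factor1 | ε

Expr, Factor are directly left-recursive.
For Expr: α = {Factor w}, β = {w v, v v, v Factor}. Rewrite as Expr → β Expr1 and Expr1 → α Expr1 | ε.
For Factor: α = {Expr, v Factor}, β = {w, Expr v Factor, Expr Expr Factor}. Rewrite as Factor → β Factor1 and Factor1 → α Factor1 | ε.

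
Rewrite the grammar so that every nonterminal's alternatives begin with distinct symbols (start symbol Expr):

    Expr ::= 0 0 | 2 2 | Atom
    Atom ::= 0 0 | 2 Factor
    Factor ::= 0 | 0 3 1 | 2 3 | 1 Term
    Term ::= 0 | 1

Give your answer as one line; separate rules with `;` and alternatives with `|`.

Factor has alternatives sharing prefix '0': factor to Factor → 0 Factor1 with Factor1 → ε | 3 1.

Expr ::= 0 0 | 2 2 | Atom; Atom ::= 0 0 | 2 Factor; Factor ::= 2 3 | 1 Term | 0 Factor1; Term ::= 0 | 1; Factor1 ::= ε | 3 1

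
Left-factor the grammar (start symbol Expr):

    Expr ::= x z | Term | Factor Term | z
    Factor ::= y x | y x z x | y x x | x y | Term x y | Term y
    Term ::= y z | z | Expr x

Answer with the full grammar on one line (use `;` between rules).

Expr ::= x z | Term | Factor Term | z; Factor ::= x y | y x Factor1 | Term Factor2; Term ::= y z | z | Expr x; Factor1 ::= ε | z x | x; Factor2 ::= x y | y

Factor has alternatives sharing prefix 'y x': factor to Factor → y x Factor1 with Factor1 → ε | z x | x.
Factor has alternatives sharing prefix 'Term': factor to Factor → Term Factor2 with Factor2 → x y | y.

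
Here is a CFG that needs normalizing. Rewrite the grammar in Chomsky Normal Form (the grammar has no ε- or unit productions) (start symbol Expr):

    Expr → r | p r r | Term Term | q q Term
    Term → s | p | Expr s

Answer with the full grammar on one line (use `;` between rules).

Expr → r | X1 Y1 | Term Term | X3 Y2; Term → s | p | Expr X4; X1 → p; X2 → r; X3 → q; X4 → s; Y1 → X2 X2; Y2 → X3 Term

Introduce a nonterminal for each terminal appearing in a rule of length ≥ 2: X1 → p, X2 → r, X3 → q, X4 → s.
Binarize each right-hand side of length ≥ 3 by chaining fresh nonterminals (Y1, Y2, …): affected rules were Expr → X1 X2 X2; Expr → X3 X3 Term.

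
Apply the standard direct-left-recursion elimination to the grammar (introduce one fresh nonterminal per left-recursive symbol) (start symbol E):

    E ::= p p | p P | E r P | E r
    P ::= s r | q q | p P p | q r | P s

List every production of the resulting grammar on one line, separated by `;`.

Directly left-recursive nonterminals: E, P.
For E: α = {r P, r}, β = {p p, p P}. Rewrite as E → β E' and E' → α E' | ε.
For P: α = {s}, β = {s r, q q, p P p, q r}. Rewrite as P → β P' and P' → α P' | ε.

E ::= p p E' | p P E'; P ::= s r P' | q q P' | p P p P' | q r P'; E' ::= r P E' | r E' | ε; P' ::= s P' | ε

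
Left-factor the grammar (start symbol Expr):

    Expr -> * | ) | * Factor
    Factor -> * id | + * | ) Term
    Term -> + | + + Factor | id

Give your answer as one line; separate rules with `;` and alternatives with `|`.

Expr has alternatives sharing prefix '*': factor to Expr → * Expr1 with Expr1 → ε | Factor.
Term has alternatives sharing prefix '+': factor to Term → + Term1 with Term1 → ε | + Factor.

Expr -> ) | * Expr1; Factor -> * id | + * | ) Term; Term -> id | + Term1; Expr1 -> epsilon | Factor; Term1 -> epsilon | + Factor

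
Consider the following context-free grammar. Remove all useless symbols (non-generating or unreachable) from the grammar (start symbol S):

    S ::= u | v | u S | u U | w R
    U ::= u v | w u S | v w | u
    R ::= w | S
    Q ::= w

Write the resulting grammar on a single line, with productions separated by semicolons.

Generating nonterminals: {Q, R, S, U}.
Reachable from S after that: {R, S, U}.
Removed useless symbols: {Q} and every production mentioning them.

S ::= u | v | u S | u U | w R; U ::= u v | w u S | v w | u; R ::= w | S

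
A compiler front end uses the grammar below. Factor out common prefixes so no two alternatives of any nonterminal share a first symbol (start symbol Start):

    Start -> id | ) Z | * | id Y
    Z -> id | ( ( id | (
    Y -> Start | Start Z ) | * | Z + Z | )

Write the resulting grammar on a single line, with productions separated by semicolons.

Start has alternatives sharing prefix 'id': factor to Start → id Start1 with Start1 → ε | Y.
Z has alternatives sharing prefix '(': factor to Z → ( Z1 with Z1 → ( id | ε.
Y has alternatives sharing prefix 'Start': factor to Y → Start Y1 with Y1 → ε | Z ).

Start -> ) Z | * | id Start1; Z -> id | ( Z1; Y -> * | Z + Z | ) | Start Y1; Start1 -> eps | Y; Z1 -> ( id | eps; Y1 -> eps | Z )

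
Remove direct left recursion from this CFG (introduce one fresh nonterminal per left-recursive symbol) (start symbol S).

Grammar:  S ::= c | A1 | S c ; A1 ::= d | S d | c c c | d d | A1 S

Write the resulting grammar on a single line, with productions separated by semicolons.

Directly left-recursive nonterminals: S, A1.
For S: α = {c}, β = {c, A1}. Rewrite as S → β S' and S' → α S' | ε.
For A1: α = {S}, β = {d, S d, c c c, d d}. Rewrite as A1 → β A1' and A1' → α A1' | ε.

S ::= c S' | A1 S'; A1 ::= d A1' | S d A1' | c c c A1' | d d A1'; S' ::= c S' | ε; A1' ::= S A1' | ε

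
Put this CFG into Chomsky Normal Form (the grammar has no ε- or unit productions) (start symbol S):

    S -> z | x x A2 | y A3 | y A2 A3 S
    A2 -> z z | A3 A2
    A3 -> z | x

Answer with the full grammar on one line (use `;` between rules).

S -> z | X1 Y1 | X2 A3 | X2 Y2; A2 -> X3 X3 | A3 A2; A3 -> z | x; X1 -> x; X2 -> y; X3 -> z; Y1 -> X1 A2; Y2 -> A2 Y3; Y3 -> A3 S

Introduce a nonterminal for each terminal appearing in a rule of length ≥ 2: X1 → x, X2 → y, X3 → z.
Binarize each right-hand side of length ≥ 3 by chaining fresh nonterminals (Y1, Y2, …): affected rules were S → X1 X1 A2; S → X2 A2 A3 S.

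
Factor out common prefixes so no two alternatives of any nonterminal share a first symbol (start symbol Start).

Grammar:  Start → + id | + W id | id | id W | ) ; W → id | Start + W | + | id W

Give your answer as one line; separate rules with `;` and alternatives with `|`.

Start has alternatives sharing prefix '+': factor to Start → + Start1 with Start1 → id | W id.
Start has alternatives sharing prefix 'id': factor to Start → id Start2 with Start2 → ε | W.
W has alternatives sharing prefix 'id': factor to W → id W1 with W1 → ε | W.

Start → ) | + Start1 | id Start2; W → Start + W | + | id W1; Start1 → id | W id; Start2 → ε | W; W1 → ε | W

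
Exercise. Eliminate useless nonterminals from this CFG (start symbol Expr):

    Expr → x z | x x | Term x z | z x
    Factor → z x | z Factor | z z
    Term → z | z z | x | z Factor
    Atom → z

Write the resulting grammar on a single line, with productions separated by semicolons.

Generating nonterminals: {Atom, Expr, Factor, Term}.
Reachable from Expr after that: {Expr, Factor, Term}.
Removed useless symbols: {Atom} and every production mentioning them.

Expr → x z | x x | Term x z | z x; Factor → z x | z Factor | z z; Term → z | z z | x | z Factor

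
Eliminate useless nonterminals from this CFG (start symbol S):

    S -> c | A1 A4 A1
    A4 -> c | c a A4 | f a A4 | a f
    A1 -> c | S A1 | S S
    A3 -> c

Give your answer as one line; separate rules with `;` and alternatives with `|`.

S -> c | A1 A4 A1; A4 -> c | c a A4 | f a A4 | a f; A1 -> c | S A1 | S S

Generating nonterminals: {A1, A3, A4, S}.
Reachable from S after that: {A1, A4, S}.
Removed useless symbols: {A3} and every production mentioning them.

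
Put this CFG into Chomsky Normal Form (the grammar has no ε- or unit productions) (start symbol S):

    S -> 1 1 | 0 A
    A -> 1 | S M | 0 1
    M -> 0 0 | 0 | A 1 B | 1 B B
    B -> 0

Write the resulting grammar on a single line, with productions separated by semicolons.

S -> X1 X1 | X2 A; A -> 1 | S M | X2 X1; M -> X2 X2 | 0 | A Y1 | X1 Y2; B -> 0; X1 -> 1; X2 -> 0; Y1 -> X1 B; Y2 -> B B

Introduce a nonterminal for each terminal appearing in a rule of length ≥ 2: X1 → 1, X2 → 0.
Binarize each right-hand side of length ≥ 3 by chaining fresh nonterminals (Y1, Y2, …): affected rules were M → A X1 B; M → X1 B B.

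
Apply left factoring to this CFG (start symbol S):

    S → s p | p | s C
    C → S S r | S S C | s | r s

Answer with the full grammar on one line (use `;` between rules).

S has alternatives sharing prefix 's': factor to S → s S' with S' → p | C.
C has alternatives sharing prefix 'S S': factor to C → S S C' with C' → r | C.

S → p | s S'; C → s | r s | S S C'; S' → p | C; C' → r | C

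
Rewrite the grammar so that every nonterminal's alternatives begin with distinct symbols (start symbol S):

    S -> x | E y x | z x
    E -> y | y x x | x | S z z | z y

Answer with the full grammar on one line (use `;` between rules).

S -> x | E y x | z x; E -> x | S z z | z y | y E'; E' -> eps | x x

E has alternatives sharing prefix 'y': factor to E → y E' with E' → ε | x x.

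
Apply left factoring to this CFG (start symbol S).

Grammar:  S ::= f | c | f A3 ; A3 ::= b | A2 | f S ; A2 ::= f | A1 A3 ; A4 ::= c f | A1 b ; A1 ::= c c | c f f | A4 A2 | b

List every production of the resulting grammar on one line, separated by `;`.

S ::= c | f S'; A3 ::= b | A2 | f S; A2 ::= f | A1 A3; A4 ::= c f | A1 b; A1 ::= A4 A2 | b | c A1'; S' ::= epsilon | A3; A1' ::= c | f f

S has alternatives sharing prefix 'f': factor to S → f S' with S' → ε | A3.
A1 has alternatives sharing prefix 'c': factor to A1 → c A1' with A1' → c | f f.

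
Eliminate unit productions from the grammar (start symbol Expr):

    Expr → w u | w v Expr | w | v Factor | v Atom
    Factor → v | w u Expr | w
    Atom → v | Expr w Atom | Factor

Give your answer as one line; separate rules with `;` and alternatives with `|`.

Expr → w u | w v Expr | w | v Factor | v Atom; Factor → v | w u Expr | w; Atom → v | Expr w Atom | w u Expr | w

Unit pairs: Atom ⇒* {Factor}.
For each unit pair (A, B), copy every non-unit production of B to A, then drop all unit productions.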